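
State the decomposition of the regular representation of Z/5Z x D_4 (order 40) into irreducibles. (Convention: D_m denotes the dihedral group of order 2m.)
Each irreducible V_i of dimension d_i appears with multiplicity d_i, i.e. rho_reg = (direct sum over all irreducibles V_i) d_i V_i. The irreducible dimensions for Z/5Z x D_4 are 1, 1, 1, 1, 1, 1, 1, 1, 1, 1, 1, 1, 1, 1, 1, 1, 1, 1, 1, 1, 2, 2, 2, 2, 2: 20 irreducibles of dimension 1, each with multiplicity 1; 5 irreducibles of dimension 2, each with multiplicity 2. Total dimension 20*1*1 + 5*2*2 = 40 = |G|.

Working: General theorem: in the regular representation of a finite group G, each irreducible appears with multiplicity equal to its dimension. Check: dim(rho_reg) = sum d_i^2 = 1 + 1 + 1 + 1 + 1 + 1 + 1 + 1 + 1 + 1 + 1 + 1 + 1 + 1 + 1 + 1 + 1 + 1 + 1 + 1 + 4 + 4 + 4 + 4 + 4 = 40 = |G|.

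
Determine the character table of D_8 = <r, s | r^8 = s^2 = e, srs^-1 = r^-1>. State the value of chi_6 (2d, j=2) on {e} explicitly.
Conjugacy classes: {e} of size 1, {r^4} of size 1, {r^1, r^7} of size 2, {r^2, r^6} of size 2, {r^3, r^5} of size 2, {s, sr^2, ...} of size 4, {sr, sr^3, ...} of size 4.
Character table:
  irrep \ class              {e} (size 1)  {r^4} (size 1)  {r^1, r^7} (size 2)  {r^2, r^6} (size 2)  {r^3, r^5} (size 2)  {s, sr^2, ...} (size 4)  {sr, sr^3, ...} (size 4)
  chi_1 (triv)               1             1               1                    1                    1                    1                        1                       
  chi_2 (sign: r->1, s->-1)  1             1               1                    1                    1                    -1                       -1                      
  chi_3 (r->-1, s->1)        1             1               -1                   1                    -1                   1                        -1                      
  chi_4 (r->-1, s->-1)       1             1               -1                   1                    -1                   -1                       1                       
  chi_5 (2d, j=1)            2             -2              sqrt(2)              0                    -sqrt(2)             0                        0                       
  chi_6 (2d, j=2)            2             2               0                    -2                   0                    0                        0                       
  chi_7 (2d, j=3)            2             -2              -sqrt(2)             0                    sqrt(2)              0                        0                       

Spot check: chi_6 (2d, j=2) on {e} = 2.

D_8 has order 2*8 = 16 with 7 conjugacy classes, hence 7 irreducibles. Sum of squared dims 1 + 1 + 1 + 1 + 4 + 4 + 4 = 16 = |G|. Linear characters come from the abelianisation; the 2-dimensional irreps have character r^k -> 2*cos(2*pi*j*k/8), reflections -> 0.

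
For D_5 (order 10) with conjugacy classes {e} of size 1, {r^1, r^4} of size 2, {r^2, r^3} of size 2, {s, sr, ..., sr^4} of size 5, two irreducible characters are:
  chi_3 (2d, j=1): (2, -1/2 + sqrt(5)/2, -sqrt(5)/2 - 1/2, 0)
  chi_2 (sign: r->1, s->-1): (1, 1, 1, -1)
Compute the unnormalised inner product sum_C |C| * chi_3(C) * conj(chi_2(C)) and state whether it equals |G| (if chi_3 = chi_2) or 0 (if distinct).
Sum = 0; so <chi_3, chi_2> = 0 (distinct irreducibles are orthogonal).

Details: Compute term by term over conjugacy classes (|C| * chi_3(C) * conj(chi_2(C))):
  1*(2)*conj(1) + 2*(-1/2 + sqrt(5)/2)*conj(1) + 2*(-sqrt(5)/2 - 1/2)*conj(1) + 5*(0)*conj(-1)
  = (2) + (-1 + sqrt(5)) + (-sqrt(5) - 1) + (0)
  = 0.
Dividing by |G| = 10 gives 0/10 = 0, matching the row-orthogonality relation <chi_3, chi_2> = [chi_3 = chi_2].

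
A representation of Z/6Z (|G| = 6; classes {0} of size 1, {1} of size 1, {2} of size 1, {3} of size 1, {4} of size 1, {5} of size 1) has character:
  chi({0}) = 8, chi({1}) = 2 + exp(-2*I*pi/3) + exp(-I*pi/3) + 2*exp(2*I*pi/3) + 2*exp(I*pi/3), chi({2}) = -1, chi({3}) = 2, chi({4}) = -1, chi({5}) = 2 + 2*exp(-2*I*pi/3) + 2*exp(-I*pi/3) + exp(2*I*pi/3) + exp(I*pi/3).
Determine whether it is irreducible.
Not irreducible (reducible): <chi, chi> = 14 > 1.

Solution. <chi, chi> = (1/|G|) sum_C |C| * |chi(C)|^2 = (1/6)[1*|8|^2 + 1*|2 + exp(-2*I*pi/3) + exp(-I*pi/3) + 2*exp(2*I*pi/3) + 2*exp(I*pi/3)|^2 + 1*|-1|^2 + 1*|2|^2 + 1*|-1|^2 + 1*|2 + 2*exp(-2*I*pi/3) + 2*exp(-I*pi/3) + exp(2*I*pi/3) + exp(I*pi/3)|^2]
  = (1/6)[(64) + (7) + (1) + (4) + (1) + (7)] = 84/6 = 14.
(Exp terms are combined using exp(i*s)*conj(exp(i*t)) = exp(i*(s-t)), and sums of them are collapsed using the identity that for every m > 1 the m distinct m-th roots of unity sum to 0, e.g. 1 + exp(2*I*pi/3) + exp(-2*I*pi/3) = 0.)
A character is irreducible iff <chi, chi> = 1, so this representation is reducible.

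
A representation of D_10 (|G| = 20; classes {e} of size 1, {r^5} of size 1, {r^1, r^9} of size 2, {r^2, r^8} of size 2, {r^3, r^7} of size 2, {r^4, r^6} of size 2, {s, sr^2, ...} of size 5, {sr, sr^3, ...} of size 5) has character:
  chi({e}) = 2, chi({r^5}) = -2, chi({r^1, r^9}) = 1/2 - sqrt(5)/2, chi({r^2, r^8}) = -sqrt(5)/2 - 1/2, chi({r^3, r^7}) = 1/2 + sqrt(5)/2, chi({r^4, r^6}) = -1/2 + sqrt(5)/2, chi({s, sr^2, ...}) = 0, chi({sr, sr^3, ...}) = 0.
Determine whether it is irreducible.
Irreducible: <chi, chi> = 1.

Proof sketch: <chi, chi> = (1/|G|) sum_C |C| * |chi(C)|^2 = (1/20)[1*|2|^2 + 1*|-2|^2 + 2*|1/2 - sqrt(5)/2|^2 + 2*|-sqrt(5)/2 - 1/2|^2 + 2*|1/2 + sqrt(5)/2|^2 + 2*|-1/2 + sqrt(5)/2|^2 + 5*|0|^2 + 5*|0|^2]
  = (1/20)[(4) + (4) + (3 - sqrt(5)) + (sqrt(5) + 3) + (sqrt(5) + 3) + (3 - sqrt(5)) + (0) + (0)] = 20/20 = 1.
A character is irreducible iff <chi, chi> = 1, so this representation is irreducible.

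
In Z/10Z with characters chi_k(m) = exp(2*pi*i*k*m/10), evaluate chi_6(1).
chi_6(1) = zeta_10^6 = exp(-4*I*pi/5)

Proof sketch: chi_6(1) = zeta_10^(6*1) = zeta_10^6. Since zeta_10^10 = 1, this equals zeta_10^6 = exp(2*pi*i*6/10) = exp(-4*I*pi/5).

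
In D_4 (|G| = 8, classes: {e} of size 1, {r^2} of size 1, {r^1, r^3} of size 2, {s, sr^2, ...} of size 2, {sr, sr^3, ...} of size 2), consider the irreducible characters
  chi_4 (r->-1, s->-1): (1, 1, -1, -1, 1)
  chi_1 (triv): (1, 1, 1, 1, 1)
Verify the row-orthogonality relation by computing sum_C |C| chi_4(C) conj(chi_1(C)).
Sum = 0; so <chi_4, chi_1> = 0 (distinct irreducibles are orthogonal).

Solution. Compute term by term over conjugacy classes (|C| * chi_4(C) * conj(chi_1(C))):
  1*(1)*conj(1) + 1*(1)*conj(1) + 2*(-1)*conj(1) + 2*(-1)*conj(1) + 2*(1)*conj(1)
  = (1) + (1) + (-2) + (-2) + (2)
  = 0.
Dividing by |G| = 8 gives 0/8 = 0, matching the row-orthogonality relation <chi_4, chi_1> = [chi_4 = chi_1].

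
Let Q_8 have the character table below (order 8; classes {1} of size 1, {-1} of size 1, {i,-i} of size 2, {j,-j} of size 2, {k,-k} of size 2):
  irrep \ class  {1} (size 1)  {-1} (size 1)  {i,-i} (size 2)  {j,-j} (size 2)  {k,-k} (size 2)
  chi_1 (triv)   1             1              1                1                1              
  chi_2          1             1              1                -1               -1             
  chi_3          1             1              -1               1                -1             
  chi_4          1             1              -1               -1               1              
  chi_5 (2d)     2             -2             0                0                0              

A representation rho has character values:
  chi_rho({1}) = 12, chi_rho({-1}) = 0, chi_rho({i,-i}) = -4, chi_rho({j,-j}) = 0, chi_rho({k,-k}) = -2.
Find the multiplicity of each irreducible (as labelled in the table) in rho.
Multiplicities: chi_1: 0, chi_2: 1, chi_3: 3, chi_4: 2, chi_5: 3.

Argument: Use <chi_rho, chi> = (1/|G|) sum_C |C| * chi_rho(C) * conj(chi(C)) with |G| = 8 for each irreducible chi in the table:
  <chi_rho, chi_1> = (1/8)[1*(12)*conj(1) + 1*(0)*conj(1) + 2*(-4)*conj(1) + 2*(0)*conj(1) + 2*(-2)*conj(1)]
      = (1/8)[(12) + (0) + (-8) + (0) + (-4)] = 0/8 = 0
  <chi_rho, chi_2> = (1/8)[1*(12)*conj(1) + 1*(0)*conj(1) + 2*(-4)*conj(1) + 2*(0)*conj(-1) + 2*(-2)*conj(-1)]
      = (1/8)[(12) + (0) + (-8) + (0) + (4)] = 8/8 = 1
  <chi_rho, chi_3> = (1/8)[1*(12)*conj(1) + 1*(0)*conj(1) + 2*(-4)*conj(-1) + 2*(0)*conj(1) + 2*(-2)*conj(-1)]
      = (1/8)[(12) + (0) + (8) + (0) + (4)] = 24/8 = 3
  <chi_rho, chi_4> = (1/8)[1*(12)*conj(1) + 1*(0)*conj(1) + 2*(-4)*conj(-1) + 2*(0)*conj(-1) + 2*(-2)*conj(1)]
      = (1/8)[(12) + (0) + (8) + (0) + (-4)] = 16/8 = 2
  <chi_rho, chi_5> = (1/8)[1*(12)*conj(2) + 1*(0)*conj(-2) + 2*(-4)*conj(0) + 2*(0)*conj(0) + 2*(-2)*conj(0)]
      = (1/8)[(24) + (0) + (0) + (0) + (0)] = 24/8 = 3
Dimension check: dim(rho) = sum (mult * dim) = 0*1 + 1*1 + 3*1 + 2*1 + 3*2 = 12 = chi_rho(e) = 12.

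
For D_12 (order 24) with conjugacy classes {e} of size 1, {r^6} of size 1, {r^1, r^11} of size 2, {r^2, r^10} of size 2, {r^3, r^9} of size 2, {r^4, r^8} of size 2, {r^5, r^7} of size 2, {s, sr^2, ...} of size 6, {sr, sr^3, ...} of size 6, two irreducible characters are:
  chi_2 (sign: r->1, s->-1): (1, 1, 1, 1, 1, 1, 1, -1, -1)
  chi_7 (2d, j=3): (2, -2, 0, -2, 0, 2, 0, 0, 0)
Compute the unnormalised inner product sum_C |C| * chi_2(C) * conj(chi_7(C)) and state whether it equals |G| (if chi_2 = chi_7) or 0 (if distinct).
Sum = 0; so <chi_2, chi_7> = 0 (distinct irreducibles are orthogonal).

Working: Compute term by term over conjugacy classes (|C| * chi_2(C) * conj(chi_7(C))):
  1*(1)*conj(2) + 1*(1)*conj(-2) + 2*(1)*conj(0) + 2*(1)*conj(-2) + 2*(1)*conj(0) + 2*(1)*conj(2) + 2*(1)*conj(0) + 6*(-1)*conj(0) + 6*(-1)*conj(0)
  = (2) + (-2) + (0) + (-4) + (0) + (4) + (0) + (0) + (0)
  = 0.
Dividing by |G| = 24 gives 0/24 = 0, matching the row-orthogonality relation <chi_2, chi_7> = [chi_2 = chi_7].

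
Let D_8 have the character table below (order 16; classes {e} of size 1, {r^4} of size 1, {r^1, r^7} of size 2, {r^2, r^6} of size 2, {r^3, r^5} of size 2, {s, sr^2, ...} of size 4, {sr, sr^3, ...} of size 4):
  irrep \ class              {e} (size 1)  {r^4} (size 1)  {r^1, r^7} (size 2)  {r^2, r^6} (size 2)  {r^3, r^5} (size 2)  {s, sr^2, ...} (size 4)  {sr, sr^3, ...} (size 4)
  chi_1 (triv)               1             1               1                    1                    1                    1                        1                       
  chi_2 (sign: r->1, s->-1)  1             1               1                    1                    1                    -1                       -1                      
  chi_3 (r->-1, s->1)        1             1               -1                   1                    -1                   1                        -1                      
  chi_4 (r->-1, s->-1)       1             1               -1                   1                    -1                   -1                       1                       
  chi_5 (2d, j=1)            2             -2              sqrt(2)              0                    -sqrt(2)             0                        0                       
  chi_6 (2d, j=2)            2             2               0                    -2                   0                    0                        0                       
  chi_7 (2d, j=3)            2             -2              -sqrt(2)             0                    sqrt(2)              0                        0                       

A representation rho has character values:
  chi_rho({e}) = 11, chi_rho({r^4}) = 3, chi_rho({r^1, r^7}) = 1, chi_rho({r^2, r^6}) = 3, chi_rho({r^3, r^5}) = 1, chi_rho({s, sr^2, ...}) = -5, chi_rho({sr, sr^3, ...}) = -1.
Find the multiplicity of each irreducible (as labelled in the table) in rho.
Multiplicities: chi_1: 0, chi_2: 3, chi_3: 0, chi_4: 2, chi_5: 1, chi_6: 1, chi_7: 1.

Explanation: Use <chi_rho, chi> = (1/|G|) sum_C |C| * chi_rho(C) * conj(chi(C)) with |G| = 16 for each irreducible chi in the table:
  <chi_rho, chi_1> = (1/16)[1*(11)*conj(1) + 1*(3)*conj(1) + 2*(1)*conj(1) + 2*(3)*conj(1) + 2*(1)*conj(1) + 4*(-5)*conj(1) + 4*(-1)*conj(1)]
      = (1/16)[(11) + (3) + (2) + (6) + (2) + (-20) + (-4)] = 0/16 = 0
  <chi_rho, chi_2> = (1/16)[1*(11)*conj(1) + 1*(3)*conj(1) + 2*(1)*conj(1) + 2*(3)*conj(1) + 2*(1)*conj(1) + 4*(-5)*conj(-1) + 4*(-1)*conj(-1)]
      = (1/16)[(11) + (3) + (2) + (6) + (2) + (20) + (4)] = 48/16 = 3
  <chi_rho, chi_3> = (1/16)[1*(11)*conj(1) + 1*(3)*conj(1) + 2*(1)*conj(-1) + 2*(3)*conj(1) + 2*(1)*conj(-1) + 4*(-5)*conj(1) + 4*(-1)*conj(-1)]
      = (1/16)[(11) + (3) + (-2) + (6) + (-2) + (-20) + (4)] = 0/16 = 0
  <chi_rho, chi_4> = (1/16)[1*(11)*conj(1) + 1*(3)*conj(1) + 2*(1)*conj(-1) + 2*(3)*conj(1) + 2*(1)*conj(-1) + 4*(-5)*conj(-1) + 4*(-1)*conj(1)]
      = (1/16)[(11) + (3) + (-2) + (6) + (-2) + (20) + (-4)] = 32/16 = 2
  <chi_rho, chi_5> = (1/16)[1*(11)*conj(2) + 1*(3)*conj(-2) + 2*(1)*conj(sqrt(2)) + 2*(3)*conj(0) + 2*(1)*conj(-sqrt(2)) + 4*(-5)*conj(0) + 4*(-1)*conj(0)]
      = (1/16)[(22) + (-6) + (2*sqrt(2)) + (0) + (-2*sqrt(2)) + (0) + (0)] = 16/16 = 1
  <chi_rho, chi_6> = (1/16)[1*(11)*conj(2) + 1*(3)*conj(2) + 2*(1)*conj(0) + 2*(3)*conj(-2) + 2*(1)*conj(0) + 4*(-5)*conj(0) + 4*(-1)*conj(0)]
      = (1/16)[(22) + (6) + (0) + (-12) + (0) + (0) + (0)] = 16/16 = 1
  <chi_rho, chi_7> = (1/16)[1*(11)*conj(2) + 1*(3)*conj(-2) + 2*(1)*conj(-sqrt(2)) + 2*(3)*conj(0) + 2*(1)*conj(sqrt(2)) + 4*(-5)*conj(0) + 4*(-1)*conj(0)]
      = (1/16)[(22) + (-6) + (-2*sqrt(2)) + (0) + (2*sqrt(2)) + (0) + (0)] = 16/16 = 1
Dimension check: dim(rho) = sum (mult * dim) = 0*1 + 3*1 + 0*1 + 2*1 + 1*2 + 1*2 + 1*2 = 11 = chi_rho(e) = 11.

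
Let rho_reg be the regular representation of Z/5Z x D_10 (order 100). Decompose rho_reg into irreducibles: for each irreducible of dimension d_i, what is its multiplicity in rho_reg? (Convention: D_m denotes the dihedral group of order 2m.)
Each irreducible V_i of dimension d_i appears with multiplicity d_i, i.e. rho_reg = (direct sum over all irreducibles V_i) d_i V_i. The irreducible dimensions for Z/5Z x D_10 are 1, 1, 1, 1, 1, 1, 1, 1, 1, 1, 1, 1, 1, 1, 1, 1, 1, 1, 1, 1, 2, 2, 2, 2, 2, 2, 2, 2, 2, 2, 2, 2, 2, 2, 2, 2, 2, 2, 2, 2: 20 irreducibles of dimension 1, each with multiplicity 1; 20 irreducibles of dimension 2, each with multiplicity 2. Total dimension 20*1*1 + 20*2*2 = 100 = |G|.

Proof sketch: General theorem: in the regular representation of a finite group G, each irreducible appears with multiplicity equal to its dimension. Check: dim(rho_reg) = sum d_i^2 = 1 + 1 + 1 + 1 + 1 + 1 + 1 + 1 + 1 + 1 + 1 + 1 + 1 + 1 + 1 + 1 + 1 + 1 + 1 + 1 + 4 + 4 + 4 + 4 + 4 + 4 + 4 + 4 + 4 + 4 + 4 + 4 + 4 + 4 + 4 + 4 + 4 + 4 + 4 + 4 = 100 = |G|.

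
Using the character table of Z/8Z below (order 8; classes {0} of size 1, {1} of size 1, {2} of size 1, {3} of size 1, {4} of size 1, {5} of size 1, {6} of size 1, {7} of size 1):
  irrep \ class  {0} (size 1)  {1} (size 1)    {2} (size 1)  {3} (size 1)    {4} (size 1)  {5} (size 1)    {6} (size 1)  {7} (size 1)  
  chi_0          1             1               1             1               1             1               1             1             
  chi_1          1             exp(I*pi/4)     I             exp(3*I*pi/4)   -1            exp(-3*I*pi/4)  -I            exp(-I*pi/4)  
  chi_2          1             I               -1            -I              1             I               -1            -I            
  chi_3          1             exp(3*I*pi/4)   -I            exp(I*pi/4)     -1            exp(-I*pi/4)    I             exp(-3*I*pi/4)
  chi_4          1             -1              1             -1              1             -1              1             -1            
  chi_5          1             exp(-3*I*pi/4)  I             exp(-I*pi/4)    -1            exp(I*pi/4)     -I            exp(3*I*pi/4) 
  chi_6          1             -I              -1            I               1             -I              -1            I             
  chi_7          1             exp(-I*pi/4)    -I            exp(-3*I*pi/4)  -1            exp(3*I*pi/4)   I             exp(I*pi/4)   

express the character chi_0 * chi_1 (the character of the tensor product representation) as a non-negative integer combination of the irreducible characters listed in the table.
chi_0 tensor chi_1 = chi_1 (all other irreducibles have multiplicity 0).

Proof sketch: The character of a tensor product is the pointwise product (chi_0 * chi_1)(C) = chi_0(C) * chi_1(C):
  {0}: (1)*(1), {1}: (1)*(exp(I*pi/4)), {2}: (1)*(I), {3}: (1)*(exp(3*I*pi/4)), {4}: (1)*(-1), {5}: (1)*(exp(-3*I*pi/4)), {6}: (1)*(-I), {7}: (1)*(exp(-I*pi/4))
so (chi_0 * chi_1) takes values
  {0} -> 1, {1} -> exp(I*pi/4), {2} -> I, {3} -> exp(3*I*pi/4), {4} -> -1, {5} -> exp(-3*I*pi/4), {6} -> -I, {7} -> exp(-I*pi/4).
Now take the inner product of this character with each irreducible chi from the table, <chi_0*chi_1, chi> = (1/8) sum_C |C| (chi_0*chi_1)(C) conj(chi(C)):
  <chi_0*chi_1, chi_0> = (1/8)[1*(1)*conj(1) + 1*(exp(I*pi/4))*conj(1) + 1*(I)*conj(1) + 1*(exp(3*I*pi/4))*conj(1) + 1*(-1)*conj(1) + 1*(exp(-3*I*pi/4))*conj(1) + 1*(-I)*conj(1) + 1*(exp(-I*pi/4))*conj(1)]
      = (1/8)[(1) + (exp(I*pi/4)) + (I) + (exp(3*I*pi/4)) + (-1) + (exp(-3*I*pi/4)) + (-I) + (exp(-I*pi/4))] = 0/8 = 0
  <chi_0*chi_1, chi_1> = (1/8)[1*(1)*conj(1) + 1*(exp(I*pi/4))*conj(exp(I*pi/4)) + 1*(I)*conj(I) + 1*(exp(3*I*pi/4))*conj(exp(3*I*pi/4)) + 1*(-1)*conj(-1) + 1*(exp(-3*I*pi/4))*conj(exp(-3*I*pi/4)) + 1*(-I)*conj(-I) + 1*(exp(-I*pi/4))*conj(exp(-I*pi/4))]
      = (1/8)[(1) + (1) + (1) + (1) + (1) + (1) + (1) + (1)] = 8/8 = 1
  <chi_0*chi_1, chi_2> = (1/8)[1*(1)*conj(1) + 1*(exp(I*pi/4))*conj(I) + 1*(I)*conj(-1) + 1*(exp(3*I*pi/4))*conj(-I) + 1*(-1)*conj(1) + 1*(exp(-3*I*pi/4))*conj(I) + 1*(-I)*conj(-1) + 1*(exp(-I*pi/4))*conj(-I)]
      = (1/8)[(1) + (-exp(3*I*pi/4)) + (-I) + (exp(-3*I*pi/4)) + (-1) + (-exp(-I*pi/4)) + (I) + (exp(I*pi/4))] = 0/8 = 0
  <chi_0*chi_1, chi_3> = (1/8)[1*(1)*conj(1) + 1*(exp(I*pi/4))*conj(exp(3*I*pi/4)) + 1*(I)*conj(-I) + 1*(exp(3*I*pi/4))*conj(exp(I*pi/4)) + 1*(-1)*conj(-1) + 1*(exp(-3*I*pi/4))*conj(exp(-I*pi/4)) + 1*(-I)*conj(I) + 1*(exp(-I*pi/4))*conj(exp(-3*I*pi/4))]
      = (1/8)[(1) + (-I) + (-1) + (I) + (1) + (-I) + (-1) + (I)] = 0/8 = 0
  <chi_0*chi_1, chi_4> = (1/8)[1*(1)*conj(1) + 1*(exp(I*pi/4))*conj(-1) + 1*(I)*conj(1) + 1*(exp(3*I*pi/4))*conj(-1) + 1*(-1)*conj(1) + 1*(exp(-3*I*pi/4))*conj(-1) + 1*(-I)*conj(1) + 1*(exp(-I*pi/4))*conj(-1)]
      = (1/8)[(1) + (-exp(I*pi/4)) + (I) + (-exp(3*I*pi/4)) + (-1) + (-exp(-3*I*pi/4)) + (-I) + (-exp(-I*pi/4))] = 0/8 = 0
  <chi_0*chi_1, chi_5> = (1/8)[1*(1)*conj(1) + 1*(exp(I*pi/4))*conj(exp(-3*I*pi/4)) + 1*(I)*conj(I) + 1*(exp(3*I*pi/4))*conj(exp(-I*pi/4)) + 1*(-1)*conj(-1) + 1*(exp(-3*I*pi/4))*conj(exp(I*pi/4)) + 1*(-I)*conj(-I) + 1*(exp(-I*pi/4))*conj(exp(3*I*pi/4))]
      = (1/8)[(1) + (-1) + (1) + (-1) + (1) + (-1) + (1) + (-1)] = 0/8 = 0
  <chi_0*chi_1, chi_6> = (1/8)[1*(1)*conj(1) + 1*(exp(I*pi/4))*conj(-I) + 1*(I)*conj(-1) + 1*(exp(3*I*pi/4))*conj(I) + 1*(-1)*conj(1) + 1*(exp(-3*I*pi/4))*conj(-I) + 1*(-I)*conj(-1) + 1*(exp(-I*pi/4))*conj(I)]
      = (1/8)[(1) + (exp(3*I*pi/4)) + (-I) + (-exp(-3*I*pi/4)) + (-1) + (exp(-I*pi/4)) + (I) + (-exp(I*pi/4))] = 0/8 = 0
  <chi_0*chi_1, chi_7> = (1/8)[1*(1)*conj(1) + 1*(exp(I*pi/4))*conj(exp(-I*pi/4)) + 1*(I)*conj(-I) + 1*(exp(3*I*pi/4))*conj(exp(-3*I*pi/4)) + 1*(-1)*conj(-1) + 1*(exp(-3*I*pi/4))*conj(exp(3*I*pi/4)) + 1*(-I)*conj(I) + 1*(exp(-I*pi/4))*conj(exp(I*pi/4))]
      = (1/8)[(1) + (I) + (-1) + (-I) + (1) + (I) + (-1) + (-I)] = 0/8 = 0
(Exp terms are combined using exp(i*s)*conj(exp(i*t)) = exp(i*(s-t)), and sums of them are collapsed using the identity that for every m > 1 the m distinct m-th roots of unity sum to 0, e.g. 1 + exp(2*I*pi/3) + exp(-2*I*pi/3) = 0.)
Hence the multiplicities are chi_1: 1. Dimension check: dim(chi_0)*dim(chi_1) = 1*1 = 1 and sum (mult * dim) = 1*1 = 1.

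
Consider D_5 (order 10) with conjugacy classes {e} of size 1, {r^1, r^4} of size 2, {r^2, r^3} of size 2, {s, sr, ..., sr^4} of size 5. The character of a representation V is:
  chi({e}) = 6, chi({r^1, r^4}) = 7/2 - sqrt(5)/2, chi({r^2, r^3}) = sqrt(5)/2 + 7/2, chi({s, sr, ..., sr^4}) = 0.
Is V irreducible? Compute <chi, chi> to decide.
Not irreducible (reducible): <chi, chi> = 9 > 1.

Explanation: <chi, chi> = (1/|G|) sum_C |C| * |chi(C)|^2 = (1/10)[1*|6|^2 + 2*|7/2 - sqrt(5)/2|^2 + 2*|sqrt(5)/2 + 7/2|^2 + 5*|0|^2]
  = (1/10)[(36) + (27 - 7*sqrt(5)) + (7*sqrt(5) + 27) + (0)] = 90/10 = 9.
A character is irreducible iff <chi, chi> = 1, so this representation is reducible.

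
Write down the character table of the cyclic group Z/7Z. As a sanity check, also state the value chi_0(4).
Character table of Z/7Z (irreps indexed chi_0,...,chi_6 with chi_k(m) = zeta_7^(k*m), zeta_7 = exp(2*pi*i/7)):
  irrep \ class  {0} (size 1)  {1} (size 1)    {2} (size 1)    {3} (size 1)    {4} (size 1)    {5} (size 1)    {6} (size 1)  
  chi_0          1             1               1               1               1               1               1             
  chi_1          1             exp(2*I*pi/7)   exp(4*I*pi/7)   exp(6*I*pi/7)   exp(-6*I*pi/7)  exp(-4*I*pi/7)  exp(-2*I*pi/7)
  chi_2          1             exp(4*I*pi/7)   exp(-6*I*pi/7)  exp(-2*I*pi/7)  exp(2*I*pi/7)   exp(6*I*pi/7)   exp(-4*I*pi/7)
  chi_3          1             exp(6*I*pi/7)   exp(-2*I*pi/7)  exp(4*I*pi/7)   exp(-4*I*pi/7)  exp(2*I*pi/7)   exp(-6*I*pi/7)
  chi_4          1             exp(-6*I*pi/7)  exp(2*I*pi/7)   exp(-4*I*pi/7)  exp(4*I*pi/7)   exp(-2*I*pi/7)  exp(6*I*pi/7) 
  chi_5          1             exp(-4*I*pi/7)  exp(6*I*pi/7)   exp(2*I*pi/7)   exp(-2*I*pi/7)  exp(-6*I*pi/7)  exp(4*I*pi/7) 
  chi_6          1             exp(-2*I*pi/7)  exp(-4*I*pi/7)  exp(-6*I*pi/7)  exp(6*I*pi/7)   exp(4*I*pi/7)   exp(2*I*pi/7) 

Spot check: chi_0(4) = zeta_7^(0*4) = zeta_7^0 = 1.

Explanation: Z/7Z is abelian, so all 7 irreducible complex representations are 1-dimensional. They are given by chi_k(m) = zeta_7^(k*m) for k = 0,...,6. Row orthogonality: sum_m chi_k(m) conj(chi_l(m)) = 7 * [k = l].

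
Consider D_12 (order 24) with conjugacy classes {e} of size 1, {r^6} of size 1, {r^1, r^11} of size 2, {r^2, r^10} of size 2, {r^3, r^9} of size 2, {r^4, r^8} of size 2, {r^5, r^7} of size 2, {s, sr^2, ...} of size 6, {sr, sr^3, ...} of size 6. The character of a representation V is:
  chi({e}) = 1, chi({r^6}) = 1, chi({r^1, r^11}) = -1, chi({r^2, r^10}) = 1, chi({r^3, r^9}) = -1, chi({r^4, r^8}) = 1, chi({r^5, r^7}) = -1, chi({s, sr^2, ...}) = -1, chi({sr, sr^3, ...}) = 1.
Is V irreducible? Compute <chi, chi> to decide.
Irreducible: <chi, chi> = 1.

Proof sketch: <chi, chi> = (1/|G|) sum_C |C| * |chi(C)|^2 = (1/24)[1*|1|^2 + 1*|1|^2 + 2*|-1|^2 + 2*|1|^2 + 2*|-1|^2 + 2*|1|^2 + 2*|-1|^2 + 6*|-1|^2 + 6*|1|^2]
  = (1/24)[(1) + (1) + (2) + (2) + (2) + (2) + (2) + (6) + (6)] = 24/24 = 1.
A character is irreducible iff <chi, chi> = 1, so this representation is irreducible.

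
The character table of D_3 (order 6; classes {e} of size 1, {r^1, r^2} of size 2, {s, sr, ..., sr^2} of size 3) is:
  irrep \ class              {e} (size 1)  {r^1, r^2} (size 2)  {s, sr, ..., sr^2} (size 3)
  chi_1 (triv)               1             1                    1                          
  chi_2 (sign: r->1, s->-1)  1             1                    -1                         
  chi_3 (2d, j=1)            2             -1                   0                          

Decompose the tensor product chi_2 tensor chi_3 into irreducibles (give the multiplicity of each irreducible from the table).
chi_2 tensor chi_3 = chi_3 (all other irreducibles have multiplicity 0).

Why: The character of a tensor product is the pointwise product (chi_2 * chi_3)(C) = chi_2(C) * chi_3(C):
  {e}: (1)*(2), {r^1, r^2}: (1)*(-1), {s, sr, ..., sr^2}: (-1)*(0)
so (chi_2 * chi_3) takes values
  {e} -> 2, {r^1, r^2} -> -1, {s, sr, ..., sr^2} -> 0.
Now take the inner product of this character with each irreducible chi from the table, <chi_2*chi_3, chi> = (1/6) sum_C |C| (chi_2*chi_3)(C) conj(chi(C)):
  <chi_2*chi_3, chi_1> = (1/6)[1*(2)*conj(1) + 2*(-1)*conj(1) + 3*(0)*conj(1)]
      = (1/6)[(2) + (-2) + (0)] = 0/6 = 0
  <chi_2*chi_3, chi_2> = (1/6)[1*(2)*conj(1) + 2*(-1)*conj(1) + 3*(0)*conj(-1)]
      = (1/6)[(2) + (-2) + (0)] = 0/6 = 0
  <chi_2*chi_3, chi_3> = (1/6)[1*(2)*conj(2) + 2*(-1)*conj(-1) + 3*(0)*conj(0)]
      = (1/6)[(4) + (2) + (0)] = 6/6 = 1
Hence the multiplicities are chi_3: 1. Dimension check: dim(chi_2)*dim(chi_3) = 1*2 = 2 and sum (mult * dim) = 1*2 = 2.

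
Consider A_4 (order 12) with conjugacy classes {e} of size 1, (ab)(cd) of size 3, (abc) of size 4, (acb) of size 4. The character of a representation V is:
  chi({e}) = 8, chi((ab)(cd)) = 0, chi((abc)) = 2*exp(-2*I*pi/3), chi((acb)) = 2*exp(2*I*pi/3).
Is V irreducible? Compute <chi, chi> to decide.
Not irreducible (reducible): <chi, chi> = 8 > 1.

Argument: <chi, chi> = (1/|G|) sum_C |C| * |chi(C)|^2 = (1/12)[1*|8|^2 + 3*|0|^2 + 4*|2*exp(-2*I*pi/3)|^2 + 4*|2*exp(2*I*pi/3)|^2]
  = (1/12)[(64) + (0) + (16) + (16)] = 96/12 = 8.
(Exp terms are combined using exp(i*s)*conj(exp(i*t)) = exp(i*(s-t)), and sums of them are collapsed using the identity that for every m > 1 the m distinct m-th roots of unity sum to 0, e.g. 1 + exp(2*I*pi/3) + exp(-2*I*pi/3) = 0.)
A character is irreducible iff <chi, chi> = 1, so this representation is reducible.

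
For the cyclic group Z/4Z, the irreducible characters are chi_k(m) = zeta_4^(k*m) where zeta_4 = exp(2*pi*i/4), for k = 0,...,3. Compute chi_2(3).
chi_2(3) = zeta_4^6 = -1

Solution. chi_2(3) = zeta_4^(2*3) = zeta_4^6. Since zeta_4^4 = 1, this equals zeta_4^2 = exp(2*pi*i*2/4) = -1.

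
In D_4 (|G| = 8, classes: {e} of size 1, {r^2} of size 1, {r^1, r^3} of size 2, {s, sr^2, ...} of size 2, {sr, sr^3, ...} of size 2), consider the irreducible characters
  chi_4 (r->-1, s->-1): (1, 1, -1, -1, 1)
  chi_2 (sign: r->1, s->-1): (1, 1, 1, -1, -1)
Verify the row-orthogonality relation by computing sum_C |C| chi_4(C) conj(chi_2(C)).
Sum = 0; so <chi_4, chi_2> = 0 (distinct irreducibles are orthogonal).

Reasoning: Compute term by term over conjugacy classes (|C| * chi_4(C) * conj(chi_2(C))):
  1*(1)*conj(1) + 1*(1)*conj(1) + 2*(-1)*conj(1) + 2*(-1)*conj(-1) + 2*(1)*conj(-1)
  = (1) + (1) + (-2) + (2) + (-2)
  = 0.
Dividing by |G| = 8 gives 0/8 = 0, matching the row-orthogonality relation <chi_4, chi_2> = [chi_4 = chi_2].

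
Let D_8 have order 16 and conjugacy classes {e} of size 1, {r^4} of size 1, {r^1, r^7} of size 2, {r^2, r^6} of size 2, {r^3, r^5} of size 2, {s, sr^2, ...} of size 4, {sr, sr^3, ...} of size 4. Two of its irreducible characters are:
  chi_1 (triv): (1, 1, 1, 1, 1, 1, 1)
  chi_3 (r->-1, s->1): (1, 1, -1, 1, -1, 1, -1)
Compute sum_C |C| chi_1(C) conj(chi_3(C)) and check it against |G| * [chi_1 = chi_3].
Sum = 0; so <chi_1, chi_3> = 0 (distinct irreducibles are orthogonal).

Justification: Compute term by term over conjugacy classes (|C| * chi_1(C) * conj(chi_3(C))):
  1*(1)*conj(1) + 1*(1)*conj(1) + 2*(1)*conj(-1) + 2*(1)*conj(1) + 2*(1)*conj(-1) + 4*(1)*conj(1) + 4*(1)*conj(-1)
  = (1) + (1) + (-2) + (2) + (-2) + (4) + (-4)
  = 0.
Dividing by |G| = 16 gives 0/16 = 0, matching the row-orthogonality relation <chi_1, chi_3> = [chi_1 = chi_3].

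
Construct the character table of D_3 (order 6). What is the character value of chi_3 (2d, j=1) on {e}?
Conjugacy classes: {e} of size 1, {r^1, r^2} of size 2, {s, sr, ..., sr^2} of size 3.
Character table:
  irrep \ class              {e} (size 1)  {r^1, r^2} (size 2)  {s, sr, ..., sr^2} (size 3)
  chi_1 (triv)               1             1                    1                          
  chi_2 (sign: r->1, s->-1)  1             1                    -1                         
  chi_3 (2d, j=1)            2             -1                   0                          

Spot check: chi_3 (2d, j=1) on {e} = 2.

Justification: D_3 has order 2*3 = 6 with 3 conjugacy classes, hence 3 irreducibles. Sum of squared dims 1 + 1 + 4 = 6 = |G|. Linear characters come from the abelianisation; the 2-dimensional irreps have character r^k -> 2*cos(2*pi*j*k/3), reflections -> 0.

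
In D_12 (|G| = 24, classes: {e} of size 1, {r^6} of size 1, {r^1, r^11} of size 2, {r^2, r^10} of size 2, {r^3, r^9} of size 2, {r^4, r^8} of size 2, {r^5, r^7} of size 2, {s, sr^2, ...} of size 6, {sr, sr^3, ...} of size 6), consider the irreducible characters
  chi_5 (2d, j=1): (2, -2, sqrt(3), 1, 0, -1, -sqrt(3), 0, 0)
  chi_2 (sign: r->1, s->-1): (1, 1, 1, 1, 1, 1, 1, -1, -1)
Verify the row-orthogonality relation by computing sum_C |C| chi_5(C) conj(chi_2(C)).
Sum = 0; so <chi_5, chi_2> = 0 (distinct irreducibles are orthogonal).

Argument: Compute term by term over conjugacy classes (|C| * chi_5(C) * conj(chi_2(C))):
  1*(2)*conj(1) + 1*(-2)*conj(1) + 2*(sqrt(3))*conj(1) + 2*(1)*conj(1) + 2*(0)*conj(1) + 2*(-1)*conj(1) + 2*(-sqrt(3))*conj(1) + 6*(0)*conj(-1) + 6*(0)*conj(-1)
  = (2) + (-2) + (2*sqrt(3)) + (2) + (0) + (-2) + (-2*sqrt(3)) + (0) + (0)
  = 0.
Dividing by |G| = 24 gives 0/24 = 0, matching the row-orthogonality relation <chi_5, chi_2> = [chi_5 = chi_2].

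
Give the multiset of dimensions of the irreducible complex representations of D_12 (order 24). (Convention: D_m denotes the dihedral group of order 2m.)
Dimensions: 1, 1, 1, 1, 2, 2, 2, 2, 2

Explanation: There are 9 irreducibles (= number of conjugacy classes). Their dimensions d_i satisfy sum d_i^2 = |G| = 24: 1 + 1 + 1 + 1 + 4 + 4 + 4 + 4 + 4 = 24.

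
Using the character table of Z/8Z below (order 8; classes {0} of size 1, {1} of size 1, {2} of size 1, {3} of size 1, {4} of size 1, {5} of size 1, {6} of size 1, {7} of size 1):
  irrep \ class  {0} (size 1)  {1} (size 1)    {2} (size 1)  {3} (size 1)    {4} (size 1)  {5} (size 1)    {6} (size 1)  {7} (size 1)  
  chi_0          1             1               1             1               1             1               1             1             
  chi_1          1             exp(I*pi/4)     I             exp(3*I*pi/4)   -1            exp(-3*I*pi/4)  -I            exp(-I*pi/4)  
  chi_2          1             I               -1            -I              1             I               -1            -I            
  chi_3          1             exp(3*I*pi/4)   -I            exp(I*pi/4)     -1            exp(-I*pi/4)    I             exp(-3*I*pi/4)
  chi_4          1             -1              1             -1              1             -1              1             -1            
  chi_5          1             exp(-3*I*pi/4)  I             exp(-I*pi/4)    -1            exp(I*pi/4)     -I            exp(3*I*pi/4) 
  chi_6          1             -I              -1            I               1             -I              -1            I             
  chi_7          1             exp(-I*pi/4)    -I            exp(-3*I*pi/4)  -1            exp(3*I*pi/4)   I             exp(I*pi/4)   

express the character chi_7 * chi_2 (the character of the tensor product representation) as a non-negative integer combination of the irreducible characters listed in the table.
chi_7 tensor chi_2 = chi_1 (all other irreducibles have multiplicity 0).

Explanation: The character of a tensor product is the pointwise product (chi_7 * chi_2)(C) = chi_7(C) * chi_2(C):
  {0}: (1)*(1), {1}: (exp(-I*pi/4))*(I), {2}: (-I)*(-1), {3}: (exp(-3*I*pi/4))*(-I), {4}: (-1)*(1), {5}: (exp(3*I*pi/4))*(I), {6}: (I)*(-1), {7}: (exp(I*pi/4))*(-I)
so (chi_7 * chi_2) takes values
  {0} -> 1, {1} -> exp(I*pi/4), {2} -> I, {3} -> -exp(-I*pi/4), {4} -> -1, {5} -> exp(-3*I*pi/4), {6} -> -I, {7} -> -exp(3*I*pi/4).
Now take the inner product of this character with each irreducible chi from the table, <chi_7*chi_2, chi> = (1/8) sum_C |C| (chi_7*chi_2)(C) conj(chi(C)):
  <chi_7*chi_2, chi_0> = (1/8)[1*(1)*conj(1) + 1*(exp(I*pi/4))*conj(1) + 1*(I)*conj(1) + 1*(-exp(-I*pi/4))*conj(1) + 1*(-1)*conj(1) + 1*(exp(-3*I*pi/4))*conj(1) + 1*(-I)*conj(1) + 1*(-exp(3*I*pi/4))*conj(1)]
      = (1/8)[(1) + (exp(I*pi/4)) + (I) + (-exp(-I*pi/4)) + (-1) + (exp(-3*I*pi/4)) + (-I) + (-exp(3*I*pi/4))] = 0/8 = 0
  <chi_7*chi_2, chi_1> = (1/8)[1*(1)*conj(1) + 1*(exp(I*pi/4))*conj(exp(I*pi/4)) + 1*(I)*conj(I) + 1*(-exp(-I*pi/4))*conj(exp(3*I*pi/4)) + 1*(-1)*conj(-1) + 1*(exp(-3*I*pi/4))*conj(exp(-3*I*pi/4)) + 1*(-I)*conj(-I) + 1*(-exp(3*I*pi/4))*conj(exp(-I*pi/4))]
      = (1/8)[(1) + (1) + (1) + (1) + (1) + (1) + (1) + (1)] = 8/8 = 1
  <chi_7*chi_2, chi_2> = (1/8)[1*(1)*conj(1) + 1*(exp(I*pi/4))*conj(I) + 1*(I)*conj(-1) + 1*(-exp(-I*pi/4))*conj(-I) + 1*(-1)*conj(1) + 1*(exp(-3*I*pi/4))*conj(I) + 1*(-I)*conj(-1) + 1*(-exp(3*I*pi/4))*conj(-I)]
      = (1/8)[(1) + (-exp(3*I*pi/4)) + (-I) + (-exp(I*pi/4)) + (-1) + (-exp(-I*pi/4)) + (I) + (-exp(-3*I*pi/4))] = 0/8 = 0
  <chi_7*chi_2, chi_3> = (1/8)[1*(1)*conj(1) + 1*(exp(I*pi/4))*conj(exp(3*I*pi/4)) + 1*(I)*conj(-I) + 1*(-exp(-I*pi/4))*conj(exp(I*pi/4)) + 1*(-1)*conj(-1) + 1*(exp(-3*I*pi/4))*conj(exp(-I*pi/4)) + 1*(-I)*conj(I) + 1*(-exp(3*I*pi/4))*conj(exp(-3*I*pi/4))]
      = (1/8)[(1) + (-I) + (-1) + (I) + (1) + (-I) + (-1) + (I)] = 0/8 = 0
  <chi_7*chi_2, chi_4> = (1/8)[1*(1)*conj(1) + 1*(exp(I*pi/4))*conj(-1) + 1*(I)*conj(1) + 1*(-exp(-I*pi/4))*conj(-1) + 1*(-1)*conj(1) + 1*(exp(-3*I*pi/4))*conj(-1) + 1*(-I)*conj(1) + 1*(-exp(3*I*pi/4))*conj(-1)]
      = (1/8)[(1) + (-exp(I*pi/4)) + (I) + (exp(-I*pi/4)) + (-1) + (-exp(-3*I*pi/4)) + (-I) + (exp(3*I*pi/4))] = 0/8 = 0
  <chi_7*chi_2, chi_5> = (1/8)[1*(1)*conj(1) + 1*(exp(I*pi/4))*conj(exp(-3*I*pi/4)) + 1*(I)*conj(I) + 1*(-exp(-I*pi/4))*conj(exp(-I*pi/4)) + 1*(-1)*conj(-1) + 1*(exp(-3*I*pi/4))*conj(exp(I*pi/4)) + 1*(-I)*conj(-I) + 1*(-exp(3*I*pi/4))*conj(exp(3*I*pi/4))]
      = (1/8)[(1) + (-1) + (1) + (-1) + (1) + (-1) + (1) + (-1)] = 0/8 = 0
  <chi_7*chi_2, chi_6> = (1/8)[1*(1)*conj(1) + 1*(exp(I*pi/4))*conj(-I) + 1*(I)*conj(-1) + 1*(-exp(-I*pi/4))*conj(I) + 1*(-1)*conj(1) + 1*(exp(-3*I*pi/4))*conj(-I) + 1*(-I)*conj(-1) + 1*(-exp(3*I*pi/4))*conj(I)]
      = (1/8)[(1) + (exp(3*I*pi/4)) + (-I) + (exp(I*pi/4)) + (-1) + (exp(-I*pi/4)) + (I) + (exp(-3*I*pi/4))] = 0/8 = 0
  <chi_7*chi_2, chi_7> = (1/8)[1*(1)*conj(1) + 1*(exp(I*pi/4))*conj(exp(-I*pi/4)) + 1*(I)*conj(-I) + 1*(-exp(-I*pi/4))*conj(exp(-3*I*pi/4)) + 1*(-1)*conj(-1) + 1*(exp(-3*I*pi/4))*conj(exp(3*I*pi/4)) + 1*(-I)*conj(I) + 1*(-exp(3*I*pi/4))*conj(exp(I*pi/4))]
      = (1/8)[(1) + (I) + (-1) + (-I) + (1) + (I) + (-1) + (-I)] = 0/8 = 0
(Exp terms are combined using exp(i*s)*conj(exp(i*t)) = exp(i*(s-t)), and sums of them are collapsed using the identity that for every m > 1 the m distinct m-th roots of unity sum to 0, e.g. 1 + exp(2*I*pi/3) + exp(-2*I*pi/3) = 0.)
Hence the multiplicities are chi_1: 1. Dimension check: dim(chi_7)*dim(chi_2) = 1*1 = 1 and sum (mult * dim) = 1*1 = 1.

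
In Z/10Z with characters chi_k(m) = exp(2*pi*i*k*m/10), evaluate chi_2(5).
chi_2(5) = zeta_10^10 = 1

Details: chi_2(5) = zeta_10^(2*5) = zeta_10^10. Since zeta_10^10 = 1, this equals zeta_10^0 = exp(2*pi*i*0/10) = 1.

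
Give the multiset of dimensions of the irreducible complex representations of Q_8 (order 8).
Dimensions: 1, 1, 1, 1, 2

Explanation: There are 5 irreducibles (= number of conjugacy classes). Their dimensions d_i satisfy sum d_i^2 = |G| = 8: 1 + 1 + 1 + 1 + 4 = 8.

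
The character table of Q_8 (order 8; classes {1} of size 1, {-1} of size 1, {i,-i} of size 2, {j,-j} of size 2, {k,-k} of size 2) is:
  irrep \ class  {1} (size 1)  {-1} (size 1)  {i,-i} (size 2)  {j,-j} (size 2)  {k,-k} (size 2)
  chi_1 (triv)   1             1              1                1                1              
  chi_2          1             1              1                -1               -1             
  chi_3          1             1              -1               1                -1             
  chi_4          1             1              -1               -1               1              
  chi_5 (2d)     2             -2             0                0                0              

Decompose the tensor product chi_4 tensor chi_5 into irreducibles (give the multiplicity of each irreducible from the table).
chi_4 tensor chi_5 = chi_5 (all other irreducibles have multiplicity 0).

Explanation: The character of a tensor product is the pointwise product (chi_4 * chi_5)(C) = chi_4(C) * chi_5(C):
  {1}: (1)*(2), {-1}: (1)*(-2), {i,-i}: (-1)*(0), {j,-j}: (-1)*(0), {k,-k}: (1)*(0)
so (chi_4 * chi_5) takes values
  {1} -> 2, {-1} -> -2, {i,-i} -> 0, {j,-j} -> 0, {k,-k} -> 0.
Now take the inner product of this character with each irreducible chi from the table, <chi_4*chi_5, chi> = (1/8) sum_C |C| (chi_4*chi_5)(C) conj(chi(C)):
  <chi_4*chi_5, chi_1> = (1/8)[1*(2)*conj(1) + 1*(-2)*conj(1) + 2*(0)*conj(1) + 2*(0)*conj(1) + 2*(0)*conj(1)]
      = (1/8)[(2) + (-2) + (0) + (0) + (0)] = 0/8 = 0
  <chi_4*chi_5, chi_2> = (1/8)[1*(2)*conj(1) + 1*(-2)*conj(1) + 2*(0)*conj(1) + 2*(0)*conj(-1) + 2*(0)*conj(-1)]
      = (1/8)[(2) + (-2) + (0) + (0) + (0)] = 0/8 = 0
  <chi_4*chi_5, chi_3> = (1/8)[1*(2)*conj(1) + 1*(-2)*conj(1) + 2*(0)*conj(-1) + 2*(0)*conj(1) + 2*(0)*conj(-1)]
      = (1/8)[(2) + (-2) + (0) + (0) + (0)] = 0/8 = 0
  <chi_4*chi_5, chi_4> = (1/8)[1*(2)*conj(1) + 1*(-2)*conj(1) + 2*(0)*conj(-1) + 2*(0)*conj(-1) + 2*(0)*conj(1)]
      = (1/8)[(2) + (-2) + (0) + (0) + (0)] = 0/8 = 0
  <chi_4*chi_5, chi_5> = (1/8)[1*(2)*conj(2) + 1*(-2)*conj(-2) + 2*(0)*conj(0) + 2*(0)*conj(0) + 2*(0)*conj(0)]
      = (1/8)[(4) + (4) + (0) + (0) + (0)] = 8/8 = 1
Hence the multiplicities are chi_5: 1. Dimension check: dim(chi_4)*dim(chi_5) = 1*2 = 2 and sum (mult * dim) = 1*2 = 2.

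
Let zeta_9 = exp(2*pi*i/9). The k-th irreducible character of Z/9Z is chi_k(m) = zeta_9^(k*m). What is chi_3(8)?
chi_3(8) = zeta_9^24 = exp(-2*I*pi/3)

Reasoning: chi_3(8) = zeta_9^(3*8) = zeta_9^24. Since zeta_9^9 = 1, this equals zeta_9^6 = exp(2*pi*i*6/9) = exp(-2*I*pi/3).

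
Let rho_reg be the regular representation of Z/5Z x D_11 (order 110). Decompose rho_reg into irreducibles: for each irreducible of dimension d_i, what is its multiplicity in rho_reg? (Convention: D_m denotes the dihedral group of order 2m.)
Each irreducible V_i of dimension d_i appears with multiplicity d_i, i.e. rho_reg = (direct sum over all irreducibles V_i) d_i V_i. The irreducible dimensions for Z/5Z x D_11 are 1, 1, 1, 1, 1, 1, 1, 1, 1, 1, 2, 2, 2, 2, 2, 2, 2, 2, 2, 2, 2, 2, 2, 2, 2, 2, 2, 2, 2, 2, 2, 2, 2, 2, 2: 10 irreducibles of dimension 1, each with multiplicity 1; 25 irreducibles of dimension 2, each with multiplicity 2. Total dimension 10*1*1 + 25*2*2 = 110 = |G|.

Working: General theorem: in the regular representation of a finite group G, each irreducible appears with multiplicity equal to its dimension. Check: dim(rho_reg) = sum d_i^2 = 1 + 1 + 1 + 1 + 1 + 1 + 1 + 1 + 1 + 1 + 4 + 4 + 4 + 4 + 4 + 4 + 4 + 4 + 4 + 4 + 4 + 4 + 4 + 4 + 4 + 4 + 4 + 4 + 4 + 4 + 4 + 4 + 4 + 4 + 4 = 110 = |G|.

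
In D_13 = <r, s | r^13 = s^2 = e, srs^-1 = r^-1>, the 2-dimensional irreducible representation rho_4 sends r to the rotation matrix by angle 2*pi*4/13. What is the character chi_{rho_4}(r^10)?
chi_{rho_4}(r^10) = 2*cos(2*pi*4*10/13) = 2*cos(80*pi/13)

Justification: rho_4(r^10) is rotation by angle 2*pi*4*10/13, whose trace is 2*cos(2*pi*4*10/13) = 2*cos(80*pi/13).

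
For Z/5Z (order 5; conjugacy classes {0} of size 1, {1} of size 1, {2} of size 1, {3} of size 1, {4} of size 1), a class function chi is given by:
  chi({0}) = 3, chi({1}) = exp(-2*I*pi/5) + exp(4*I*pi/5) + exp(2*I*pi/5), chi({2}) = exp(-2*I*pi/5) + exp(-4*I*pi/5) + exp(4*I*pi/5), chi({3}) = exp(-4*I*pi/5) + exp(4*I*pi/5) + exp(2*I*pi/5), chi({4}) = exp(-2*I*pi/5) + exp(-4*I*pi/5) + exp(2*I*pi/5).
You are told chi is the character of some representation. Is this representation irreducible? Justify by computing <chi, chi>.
Not irreducible (reducible): <chi, chi> = 3 > 1.

Derivation: <chi, chi> = (1/|G|) sum_C |C| * |chi(C)|^2 = (1/5)[1*|3|^2 + 1*|exp(-2*I*pi/5) + exp(4*I*pi/5) + exp(2*I*pi/5)|^2 + 1*|exp(-2*I*pi/5) + exp(-4*I*pi/5) + exp(4*I*pi/5)|^2 + 1*|exp(-4*I*pi/5) + exp(4*I*pi/5) + exp(2*I*pi/5)|^2 + 1*|exp(-2*I*pi/5) + exp(-4*I*pi/5) + exp(2*I*pi/5)|^2]
  = (1/5)[(9) + (3 + 2*exp(-4*I*pi/5) + exp(-2*I*pi/5) + exp(2*I*pi/5) + 2*exp(4*I*pi/5)) + (3 + 2*exp(-2*I*pi/5) + exp(-4*I*pi/5) + exp(4*I*pi/5) + 2*exp(2*I*pi/5)) + (3 + 2*exp(-2*I*pi/5) + exp(-4*I*pi/5) + exp(4*I*pi/5) + 2*exp(2*I*pi/5)) + (3 + 2*exp(-4*I*pi/5) + exp(-2*I*pi/5) + exp(2*I*pi/5) + 2*exp(4*I*pi/5))] = 15/5 = 3.
(Exp terms are combined using exp(i*s)*conj(exp(i*t)) = exp(i*(s-t)), and sums of them are collapsed using the identity that for every m > 1 the m distinct m-th roots of unity sum to 0, e.g. 1 + exp(2*I*pi/3) + exp(-2*I*pi/3) = 0.)
A character is irreducible iff <chi, chi> = 1, so this representation is reducible.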